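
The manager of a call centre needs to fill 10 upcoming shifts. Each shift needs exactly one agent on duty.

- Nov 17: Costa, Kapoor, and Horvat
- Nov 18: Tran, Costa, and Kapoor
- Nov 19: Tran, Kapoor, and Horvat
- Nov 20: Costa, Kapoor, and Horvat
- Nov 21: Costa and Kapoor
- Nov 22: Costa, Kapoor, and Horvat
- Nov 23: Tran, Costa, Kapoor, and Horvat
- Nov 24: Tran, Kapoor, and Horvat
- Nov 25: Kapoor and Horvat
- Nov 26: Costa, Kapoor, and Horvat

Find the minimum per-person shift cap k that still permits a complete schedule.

With 4 agents and 10 worker-slots to fill, someone must work at least ⌈10/4⌉ = 3 shifts, so k ≥ 3.
k = 3 works: Nov 17→Costa, Nov 18→Tran, Nov 19→Tran, Nov 20→Costa, Nov 21→Costa, Nov 22→Kapoor, Nov 23→Horvat, Nov 24→Tran, Nov 25→Kapoor, Nov 26→Kapoor.
Loads: Tran 3, Costa 3, Kapoor 3, Horvat 1 — all ≤ 3.

3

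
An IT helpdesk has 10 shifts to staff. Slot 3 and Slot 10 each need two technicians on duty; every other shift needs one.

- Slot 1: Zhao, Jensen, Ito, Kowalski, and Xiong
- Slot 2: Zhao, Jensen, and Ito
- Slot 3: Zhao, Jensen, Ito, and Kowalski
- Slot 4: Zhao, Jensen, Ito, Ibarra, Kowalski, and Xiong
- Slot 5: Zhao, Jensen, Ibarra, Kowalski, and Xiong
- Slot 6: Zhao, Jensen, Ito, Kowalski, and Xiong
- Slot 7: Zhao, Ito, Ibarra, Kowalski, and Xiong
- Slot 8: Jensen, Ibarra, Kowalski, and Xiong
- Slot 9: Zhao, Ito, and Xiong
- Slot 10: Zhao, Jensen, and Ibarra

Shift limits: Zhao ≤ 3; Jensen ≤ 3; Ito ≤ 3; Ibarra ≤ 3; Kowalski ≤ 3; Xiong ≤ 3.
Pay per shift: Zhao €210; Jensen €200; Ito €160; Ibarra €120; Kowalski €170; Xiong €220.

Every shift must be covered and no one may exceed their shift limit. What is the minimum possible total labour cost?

€1950

Picking the cheapest available technician for each shift independently would cost €1770, but that ignores the shift limits.
An optimal schedule: Slot 1→Ito, Slot 2→Ito, Slot 3→Kowalski+Jensen, Slot 4→Jensen, Slot 5→Ibarra, Slot 6→Kowalski, Slot 7→Kowalski, Slot 8→Ibarra, Slot 9→Ito, Slot 10→Ibarra+Jensen.
Total: 160 + 160 + 170 + 200 + 200 + 120 + 170 + 170 + 120 + 160 + 120 + 200 = €1950.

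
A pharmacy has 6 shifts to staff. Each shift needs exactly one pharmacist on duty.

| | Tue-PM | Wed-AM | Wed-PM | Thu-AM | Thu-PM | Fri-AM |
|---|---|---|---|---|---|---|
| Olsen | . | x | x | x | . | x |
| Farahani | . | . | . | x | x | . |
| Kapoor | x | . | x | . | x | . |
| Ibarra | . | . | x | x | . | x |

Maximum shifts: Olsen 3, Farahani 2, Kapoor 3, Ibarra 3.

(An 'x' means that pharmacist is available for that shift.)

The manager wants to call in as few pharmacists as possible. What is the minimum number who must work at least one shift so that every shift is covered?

6 slots to fill and no one can take more than 3, so at least ⌈6/3⌉ = 2 pharmacists are needed.
Olsen and Kapoor alone can cover everything: Tue-PM→Kapoor, Wed-AM→Olsen, Wed-PM→Kapoor, Thu-AM→Olsen, Thu-PM→Kapoor, Fri-AM→Olsen.

2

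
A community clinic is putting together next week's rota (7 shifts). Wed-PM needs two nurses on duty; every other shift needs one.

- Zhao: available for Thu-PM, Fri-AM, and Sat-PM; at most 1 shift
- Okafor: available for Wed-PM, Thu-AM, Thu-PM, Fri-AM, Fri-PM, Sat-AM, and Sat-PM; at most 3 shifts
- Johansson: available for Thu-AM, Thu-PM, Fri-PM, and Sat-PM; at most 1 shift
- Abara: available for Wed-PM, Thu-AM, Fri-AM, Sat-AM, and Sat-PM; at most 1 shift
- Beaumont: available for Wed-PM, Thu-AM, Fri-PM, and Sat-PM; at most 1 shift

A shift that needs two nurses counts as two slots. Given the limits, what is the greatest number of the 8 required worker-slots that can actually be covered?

Total capacity across all nurses is 1+3+1+1+1 = 7, and 8 slots are needed, so at most 7 can be filled.
An assignment achieving 7: Wed-PM→Okafor+Abara, Thu-AM→Beaumont, Thu-PM→Zhao, Fri-AM→Okafor, Fri-PM→Johansson, Sat-AM→Okafor.
Loads: Zhao 1/1, Okafor 3/3, Johansson 1/1, Abara 1/1, Beaumont 1/1.

7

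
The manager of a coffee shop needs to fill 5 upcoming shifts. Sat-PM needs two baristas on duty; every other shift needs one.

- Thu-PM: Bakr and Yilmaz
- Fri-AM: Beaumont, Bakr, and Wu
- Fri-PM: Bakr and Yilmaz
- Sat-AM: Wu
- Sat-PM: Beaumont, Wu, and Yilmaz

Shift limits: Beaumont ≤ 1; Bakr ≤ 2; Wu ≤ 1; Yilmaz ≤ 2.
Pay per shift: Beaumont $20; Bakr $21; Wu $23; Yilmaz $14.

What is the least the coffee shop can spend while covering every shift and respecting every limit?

Sat-AM can only be covered by Wu, so that assignment is forced.
Picking the cheapest available barista for each shift independently would cost $105, but that ignores the shift limits.
An optimal schedule: Thu-PM→Bakr, Fri-AM→Bakr, Fri-PM→Yilmaz, Sat-AM→Wu, Sat-PM→Beaumont+Yilmaz.
Total: 21 + 21 + 14 + 23 + 20 + 14 = $113.

$113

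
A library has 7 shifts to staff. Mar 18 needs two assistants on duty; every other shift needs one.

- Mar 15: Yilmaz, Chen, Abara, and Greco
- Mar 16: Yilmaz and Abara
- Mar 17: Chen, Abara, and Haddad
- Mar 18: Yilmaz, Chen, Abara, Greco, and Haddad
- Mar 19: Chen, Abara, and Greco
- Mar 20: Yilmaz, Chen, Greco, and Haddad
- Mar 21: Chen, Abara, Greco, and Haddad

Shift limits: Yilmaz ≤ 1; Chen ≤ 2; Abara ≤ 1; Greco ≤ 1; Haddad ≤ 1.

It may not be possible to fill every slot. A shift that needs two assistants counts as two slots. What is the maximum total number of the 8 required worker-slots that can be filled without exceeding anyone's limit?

6

Total capacity across all assistants is 1+2+1+1+1 = 6, and 8 slots are needed, so at most 6 can be filled.
An assignment achieving 6: Mar 15→Abara, Mar 16→Yilmaz, Mar 17→Chen, Mar 19→Chen, Mar 20→Greco, Mar 21→Haddad.
Loads: Yilmaz 1/1, Chen 2/2, Abara 1/1, Greco 1/1, Haddad 1/1.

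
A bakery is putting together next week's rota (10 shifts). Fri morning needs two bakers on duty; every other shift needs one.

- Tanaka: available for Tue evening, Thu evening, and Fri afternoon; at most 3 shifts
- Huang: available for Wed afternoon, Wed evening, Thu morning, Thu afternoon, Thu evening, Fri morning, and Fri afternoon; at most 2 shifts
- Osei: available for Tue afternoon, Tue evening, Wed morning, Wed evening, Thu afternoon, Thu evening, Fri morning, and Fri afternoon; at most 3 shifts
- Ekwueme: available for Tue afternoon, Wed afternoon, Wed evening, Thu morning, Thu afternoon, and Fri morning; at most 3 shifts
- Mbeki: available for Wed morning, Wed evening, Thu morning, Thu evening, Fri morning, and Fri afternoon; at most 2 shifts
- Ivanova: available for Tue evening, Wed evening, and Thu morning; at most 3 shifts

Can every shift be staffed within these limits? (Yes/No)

Yes

One valid schedule: Tue afternoon→Osei, Tue evening→Tanaka, Wed morning→Osei, Wed afternoon→Huang, Wed evening→Osei, Thu morning→Ekwueme, Thu afternoon→Huang, Thu evening→Tanaka, Fri morning→Ekwueme+Mbeki, Fri afternoon→Tanaka.
Loads: Tanaka 3/3, Huang 2/2, Osei 3/3, Ekwueme 2/3, Mbeki 1/2, Ivanova 0/3 — all within limits.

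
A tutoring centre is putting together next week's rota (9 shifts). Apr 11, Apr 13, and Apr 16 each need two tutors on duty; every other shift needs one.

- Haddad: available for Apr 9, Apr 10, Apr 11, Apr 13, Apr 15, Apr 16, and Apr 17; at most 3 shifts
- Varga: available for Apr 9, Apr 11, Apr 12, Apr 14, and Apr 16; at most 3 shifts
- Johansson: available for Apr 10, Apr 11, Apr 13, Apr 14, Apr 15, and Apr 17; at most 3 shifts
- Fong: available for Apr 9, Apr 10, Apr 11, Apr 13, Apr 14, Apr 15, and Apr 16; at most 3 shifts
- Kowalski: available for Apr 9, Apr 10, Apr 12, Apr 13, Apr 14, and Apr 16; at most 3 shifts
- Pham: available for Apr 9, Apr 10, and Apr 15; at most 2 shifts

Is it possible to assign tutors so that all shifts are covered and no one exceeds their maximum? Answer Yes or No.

One valid schedule: Apr 9→Haddad, Apr 10→Johansson, Apr 11→Varga+Johansson, Apr 12→Varga, Apr 13→Johansson+Fong, Apr 14→Varga, Apr 15→Haddad, Apr 16→Fong+Kowalski, Apr 17→Haddad.
Loads: Haddad 3/3, Varga 3/3, Johansson 3/3, Fong 2/3, Kowalski 1/3, Pham 0/2 — all within limits.

Yes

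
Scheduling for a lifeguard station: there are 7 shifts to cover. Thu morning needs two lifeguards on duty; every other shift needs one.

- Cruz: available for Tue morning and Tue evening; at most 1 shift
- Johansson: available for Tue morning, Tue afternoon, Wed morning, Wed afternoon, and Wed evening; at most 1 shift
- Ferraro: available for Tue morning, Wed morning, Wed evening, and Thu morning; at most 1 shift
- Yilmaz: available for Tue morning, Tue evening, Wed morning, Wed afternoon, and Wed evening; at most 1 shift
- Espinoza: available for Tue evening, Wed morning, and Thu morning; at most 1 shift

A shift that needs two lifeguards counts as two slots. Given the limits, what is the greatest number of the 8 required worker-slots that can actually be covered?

5

Total capacity across all lifeguards is 1+1+1+1+1 = 5, and 8 slots are needed, so at most 5 can be filled.
An assignment achieving 5: Tue afternoon→Johansson, Tue evening→Cruz, Wed afternoon→Yilmaz, Thu morning→Ferraro+Espinoza.
Loads: Cruz 1/1, Johansson 1/1, Ferraro 1/1, Yilmaz 1/1, Espinoza 1/1.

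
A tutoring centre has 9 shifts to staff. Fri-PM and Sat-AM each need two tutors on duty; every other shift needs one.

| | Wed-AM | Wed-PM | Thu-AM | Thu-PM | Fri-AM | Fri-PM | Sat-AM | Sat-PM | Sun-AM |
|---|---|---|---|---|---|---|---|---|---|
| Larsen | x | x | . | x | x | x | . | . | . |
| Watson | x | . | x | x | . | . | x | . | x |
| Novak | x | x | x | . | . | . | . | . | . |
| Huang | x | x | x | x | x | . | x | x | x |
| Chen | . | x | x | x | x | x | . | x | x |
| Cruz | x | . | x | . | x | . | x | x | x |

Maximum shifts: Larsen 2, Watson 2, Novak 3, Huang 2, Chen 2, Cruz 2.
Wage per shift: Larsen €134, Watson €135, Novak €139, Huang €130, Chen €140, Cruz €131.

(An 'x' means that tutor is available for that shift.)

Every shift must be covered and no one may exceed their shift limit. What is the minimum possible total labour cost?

€1478

Fri-PM can only be covered by Larsen and Chen, so that assignment is forced.
Picking the cheapest available tutor for each shift independently would cost €1445, but that ignores the shift limits.
An optimal schedule: Wed-AM→Novak, Wed-PM→Larsen, Thu-AM→Novak, Thu-PM→Watson, Fri-AM→Cruz, Fri-PM→Larsen+Chen, Sat-AM→Huang+Cruz, Sat-PM→Huang, Sun-AM→Watson.
Total: 139 + 134 + 139 + 135 + 131 + 134 + 140 + 130 + 131 + 130 + 135 = €1478.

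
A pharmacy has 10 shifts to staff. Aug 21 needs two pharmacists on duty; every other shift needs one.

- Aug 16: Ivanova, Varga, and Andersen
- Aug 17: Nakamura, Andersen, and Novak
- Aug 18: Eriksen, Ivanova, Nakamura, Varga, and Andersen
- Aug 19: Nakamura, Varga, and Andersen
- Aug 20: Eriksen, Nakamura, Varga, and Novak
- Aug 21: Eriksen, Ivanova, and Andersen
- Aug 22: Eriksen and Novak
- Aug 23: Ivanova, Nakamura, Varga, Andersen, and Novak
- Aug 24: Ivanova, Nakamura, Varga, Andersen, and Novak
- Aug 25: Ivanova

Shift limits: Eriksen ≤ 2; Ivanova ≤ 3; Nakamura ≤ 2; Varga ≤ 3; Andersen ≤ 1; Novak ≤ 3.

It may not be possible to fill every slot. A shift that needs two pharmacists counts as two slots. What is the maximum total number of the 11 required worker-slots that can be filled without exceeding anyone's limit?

11

Total capacity across all pharmacists is 2+3+2+3+1+3 = 14, and 11 slots are needed, so at most 11 can be filled.
An assignment achieving 11: Aug 16→Ivanova, Aug 17→Nakamura, Aug 18→Varga, Aug 19→Nakamura, Aug 20→Varga, Aug 21→Eriksen+Ivanova, Aug 22→Eriksen, Aug 23→Varga, Aug 24→Andersen, Aug 25→Ivanova.
Loads: Eriksen 2/2, Ivanova 3/3, Nakamura 2/2, Varga 3/3, Andersen 1/1, Novak 0/3.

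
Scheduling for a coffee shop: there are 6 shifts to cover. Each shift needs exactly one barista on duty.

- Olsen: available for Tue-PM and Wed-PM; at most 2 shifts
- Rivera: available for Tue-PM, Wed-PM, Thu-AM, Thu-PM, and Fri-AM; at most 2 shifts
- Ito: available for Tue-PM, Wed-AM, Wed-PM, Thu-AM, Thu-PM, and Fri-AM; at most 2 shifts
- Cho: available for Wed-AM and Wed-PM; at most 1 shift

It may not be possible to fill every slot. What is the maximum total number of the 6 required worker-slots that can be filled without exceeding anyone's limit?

Total capacity across all baristas is 2+2+2+1 = 7, and 6 slots are needed, so at most 6 can be filled.
An assignment achieving 6: Tue-PM→Olsen, Wed-AM→Ito, Wed-PM→Olsen, Thu-AM→Rivera, Thu-PM→Rivera, Fri-AM→Ito.
Loads: Olsen 2/2, Rivera 2/2, Ito 2/2, Cho 0/1.

6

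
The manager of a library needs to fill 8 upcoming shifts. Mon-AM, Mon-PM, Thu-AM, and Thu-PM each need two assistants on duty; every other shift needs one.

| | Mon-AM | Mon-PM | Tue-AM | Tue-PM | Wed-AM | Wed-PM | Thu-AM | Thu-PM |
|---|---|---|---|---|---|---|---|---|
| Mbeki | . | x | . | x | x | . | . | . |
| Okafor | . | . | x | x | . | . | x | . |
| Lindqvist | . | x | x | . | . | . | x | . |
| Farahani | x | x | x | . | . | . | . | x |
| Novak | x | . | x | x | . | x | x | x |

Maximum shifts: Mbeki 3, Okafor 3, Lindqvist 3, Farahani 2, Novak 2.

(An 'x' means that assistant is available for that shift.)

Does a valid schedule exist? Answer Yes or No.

Total capacity is 13 and 12 slots are needed, so capacity alone doesn't rule it out.
Shifts {Mon-AM, Wed-PM, Thu-PM} need 5 worker-slots in total, but the assistants available for any of those shifts (Farahani and Novak) can supply at most 4 among them. So no valid schedule exists.

No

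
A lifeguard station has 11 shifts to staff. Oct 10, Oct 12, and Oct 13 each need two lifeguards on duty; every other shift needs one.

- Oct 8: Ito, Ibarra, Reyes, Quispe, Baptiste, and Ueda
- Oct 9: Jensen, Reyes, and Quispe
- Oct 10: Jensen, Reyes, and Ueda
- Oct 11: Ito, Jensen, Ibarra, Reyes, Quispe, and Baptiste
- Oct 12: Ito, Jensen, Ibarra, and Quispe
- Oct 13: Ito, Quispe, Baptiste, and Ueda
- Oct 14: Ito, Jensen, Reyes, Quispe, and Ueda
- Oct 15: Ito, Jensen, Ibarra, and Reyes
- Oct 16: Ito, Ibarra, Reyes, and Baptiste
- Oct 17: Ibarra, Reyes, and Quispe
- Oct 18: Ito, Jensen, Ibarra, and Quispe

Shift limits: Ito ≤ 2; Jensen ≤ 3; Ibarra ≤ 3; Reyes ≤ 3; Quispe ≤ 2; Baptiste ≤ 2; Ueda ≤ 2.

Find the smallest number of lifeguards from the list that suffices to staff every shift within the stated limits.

6

14 slots to fill and no one can take more than 3, so at least ⌈14/3⌉ = 5 lifeguards are needed.
Any 5 lifeguards together have capacity at most 3+3+3+2+2 = 13 < 14 slots, so 5 can never suffice.
Ito, Jensen, Ibarra, Reyes, Quispe, and Baptiste alone can cover everything: Oct 8→Reyes, Oct 9→Jensen, Oct 10→Jensen+Reyes, Oct 11→Baptiste, Oct 12→Ibarra+Quispe, Oct 13→Ito+Quispe, Oct 14→Ito, Oct 15→Jensen, Oct 16→Reyes, Oct 17→Ibarra, Oct 18→Ibarra.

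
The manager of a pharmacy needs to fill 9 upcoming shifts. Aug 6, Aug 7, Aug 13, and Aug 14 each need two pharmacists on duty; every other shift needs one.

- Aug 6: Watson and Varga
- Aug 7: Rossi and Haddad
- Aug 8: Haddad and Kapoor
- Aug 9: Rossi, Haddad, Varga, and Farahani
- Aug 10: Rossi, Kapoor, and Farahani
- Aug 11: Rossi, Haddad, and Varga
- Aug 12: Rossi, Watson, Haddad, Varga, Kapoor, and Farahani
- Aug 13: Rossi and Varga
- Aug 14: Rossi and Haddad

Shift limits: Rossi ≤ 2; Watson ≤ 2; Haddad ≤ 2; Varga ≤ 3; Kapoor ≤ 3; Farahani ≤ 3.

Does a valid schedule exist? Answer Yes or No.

No

Total capacity is 15 and 13 slots are needed, so capacity alone doesn't rule it out.
Shifts {Aug 7, Aug 13, Aug 14} need 6 worker-slots in total, but the pharmacists available for any of those shifts (Rossi, Haddad, and Varga) can supply at most 5 among them. So no valid schedule exists.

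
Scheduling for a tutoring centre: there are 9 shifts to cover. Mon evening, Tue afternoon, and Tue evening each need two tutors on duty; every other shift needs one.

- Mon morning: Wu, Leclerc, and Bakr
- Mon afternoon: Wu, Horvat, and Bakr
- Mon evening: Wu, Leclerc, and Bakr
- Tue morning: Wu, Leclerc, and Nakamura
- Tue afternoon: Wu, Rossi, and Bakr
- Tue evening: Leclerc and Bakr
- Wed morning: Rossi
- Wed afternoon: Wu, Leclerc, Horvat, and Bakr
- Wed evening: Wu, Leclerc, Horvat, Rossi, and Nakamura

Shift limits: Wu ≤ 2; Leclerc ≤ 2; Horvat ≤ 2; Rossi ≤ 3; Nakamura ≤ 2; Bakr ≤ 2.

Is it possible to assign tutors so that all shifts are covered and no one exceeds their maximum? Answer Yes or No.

Tue evening can only be covered by Leclerc and Bakr, so that assignment is forced.
Wed morning can only be covered by Rossi, so that assignment is forced.
One valid schedule: Mon morning→Wu, Mon afternoon→Horvat, Mon evening→Wu+Leclerc, Tue morning→Nakamura, Tue afternoon→Rossi+Bakr, Tue evening→Leclerc+Bakr, Wed morning→Rossi, Wed afternoon→Horvat, Wed evening→Rossi.
Loads: Wu 2/2, Leclerc 2/2, Horvat 2/2, Rossi 3/3, Nakamura 1/2, Bakr 2/2 — all within limits.

Yes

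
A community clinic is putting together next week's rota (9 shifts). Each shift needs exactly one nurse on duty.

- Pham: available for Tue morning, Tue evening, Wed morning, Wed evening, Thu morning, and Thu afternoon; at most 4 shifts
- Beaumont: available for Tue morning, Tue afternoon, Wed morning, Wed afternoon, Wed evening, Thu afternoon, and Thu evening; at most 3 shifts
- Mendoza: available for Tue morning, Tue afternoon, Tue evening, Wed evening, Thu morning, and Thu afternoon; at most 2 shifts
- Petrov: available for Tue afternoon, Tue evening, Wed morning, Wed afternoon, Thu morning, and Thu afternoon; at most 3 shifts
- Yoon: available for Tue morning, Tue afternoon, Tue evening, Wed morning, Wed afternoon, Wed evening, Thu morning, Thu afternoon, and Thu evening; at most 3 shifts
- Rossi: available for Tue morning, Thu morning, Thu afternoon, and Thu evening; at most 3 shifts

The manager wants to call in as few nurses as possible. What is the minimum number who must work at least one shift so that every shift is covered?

9 slots to fill and no one can take more than 4, so at least ⌈9/4⌉ = 3 nurses are needed.
Pham, Beaumont, and Mendoza alone can cover everything: Tue morning→Pham, Tue afternoon→Beaumont, Tue evening→Pham, Wed morning→Pham, Wed afternoon→Beaumont, Wed evening→Mendoza, Thu morning→Pham, Thu afternoon→Mendoza, Thu evening→Beaumont.

3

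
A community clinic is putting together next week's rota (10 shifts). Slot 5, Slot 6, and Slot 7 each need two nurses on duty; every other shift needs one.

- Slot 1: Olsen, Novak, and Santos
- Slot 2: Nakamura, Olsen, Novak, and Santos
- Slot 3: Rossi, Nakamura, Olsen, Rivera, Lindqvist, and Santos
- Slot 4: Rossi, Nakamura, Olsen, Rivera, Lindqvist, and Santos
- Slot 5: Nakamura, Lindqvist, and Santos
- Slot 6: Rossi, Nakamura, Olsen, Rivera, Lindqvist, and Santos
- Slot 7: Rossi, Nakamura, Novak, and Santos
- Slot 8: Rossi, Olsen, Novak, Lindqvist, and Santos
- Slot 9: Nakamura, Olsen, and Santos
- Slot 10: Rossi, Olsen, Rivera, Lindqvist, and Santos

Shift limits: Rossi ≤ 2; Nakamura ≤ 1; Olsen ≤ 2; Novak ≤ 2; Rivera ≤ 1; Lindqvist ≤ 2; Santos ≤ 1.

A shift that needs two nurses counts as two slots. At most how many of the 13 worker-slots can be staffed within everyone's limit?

11

Total capacity across all nurses is 2+1+2+2+1+2+1 = 11, and 13 slots are needed, so at most 11 can be filled.
An assignment achieving 11: Slot 1→Olsen, Slot 2→Novak, Slot 3→Lindqvist, Slot 4→Santos, Slot 5→Nakamura+Lindqvist, Slot 7→Rossi+Novak, Slot 8→Rossi, Slot 9→Olsen, Slot 10→Rivera.
Loads: Rossi 2/2, Nakamura 1/1, Olsen 2/2, Novak 2/2, Rivera 1/1, Lindqvist 2/2, Santos 1/1.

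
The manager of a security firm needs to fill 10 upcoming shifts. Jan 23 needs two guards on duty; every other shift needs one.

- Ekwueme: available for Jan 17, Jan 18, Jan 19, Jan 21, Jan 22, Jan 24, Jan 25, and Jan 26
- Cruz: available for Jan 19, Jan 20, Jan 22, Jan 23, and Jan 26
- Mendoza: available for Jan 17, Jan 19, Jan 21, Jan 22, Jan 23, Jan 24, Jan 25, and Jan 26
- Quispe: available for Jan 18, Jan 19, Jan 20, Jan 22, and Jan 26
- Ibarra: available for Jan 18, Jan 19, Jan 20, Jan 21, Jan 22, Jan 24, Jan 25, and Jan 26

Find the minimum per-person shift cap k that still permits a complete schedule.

3

With 5 guards and 11 worker-slots to fill, someone must work at least ⌈11/5⌉ = 3 shifts, so k ≥ 3.
k = 3 works: Jan 17→Ekwueme, Jan 18→Ekwueme, Jan 19→Cruz, Jan 20→Cruz, Jan 21→Ekwueme, Jan 22→Quispe, Jan 23→Cruz+Mendoza, Jan 24→Mendoza, Jan 25→Mendoza, Jan 26→Quispe.
Loads: Ekwueme 3, Cruz 3, Mendoza 3, Quispe 2, Ibarra 0 — all ≤ 3.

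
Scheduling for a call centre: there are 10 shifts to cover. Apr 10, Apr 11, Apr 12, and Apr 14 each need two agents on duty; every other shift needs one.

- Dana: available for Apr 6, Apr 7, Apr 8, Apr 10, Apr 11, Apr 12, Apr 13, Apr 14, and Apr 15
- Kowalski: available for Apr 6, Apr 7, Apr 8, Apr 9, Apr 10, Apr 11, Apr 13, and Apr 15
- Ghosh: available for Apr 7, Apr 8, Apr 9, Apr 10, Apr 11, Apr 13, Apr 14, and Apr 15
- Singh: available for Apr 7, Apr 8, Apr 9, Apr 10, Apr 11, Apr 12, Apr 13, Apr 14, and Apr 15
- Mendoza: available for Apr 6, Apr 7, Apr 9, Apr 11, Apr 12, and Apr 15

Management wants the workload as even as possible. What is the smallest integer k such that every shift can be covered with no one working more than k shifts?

3

With 5 agents and 14 worker-slots to fill, someone must work at least ⌈14/5⌉ = 3 shifts, so k ≥ 3.
k = 3 works: Apr 6→Dana, Apr 7→Ghosh, Apr 8→Kowalski, Apr 9→Kowalski, Apr 10→Ghosh+Singh, Apr 11→Singh+Mendoza, Apr 12→Dana+Singh, Apr 13→Kowalski, Apr 14→Dana+Ghosh, Apr 15→Mendoza.
Loads: Dana 3, Kowalski 3, Ghosh 3, Singh 3, Mendoza 2 — all ≤ 3.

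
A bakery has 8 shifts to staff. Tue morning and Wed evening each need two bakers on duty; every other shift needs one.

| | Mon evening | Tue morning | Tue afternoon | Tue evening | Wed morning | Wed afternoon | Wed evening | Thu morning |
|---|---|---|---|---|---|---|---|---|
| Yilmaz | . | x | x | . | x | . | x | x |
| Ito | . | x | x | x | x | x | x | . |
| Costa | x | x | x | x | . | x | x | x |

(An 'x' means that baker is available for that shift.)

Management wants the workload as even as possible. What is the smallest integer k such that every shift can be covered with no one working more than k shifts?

With 3 bakers and 10 worker-slots to fill, someone must work at least ⌈10/3⌉ = 4 shifts, so k ≥ 4.
k = 4 works: Mon evening→Costa, Tue morning→Yilmaz+Ito, Tue afternoon→Yilmaz, Tue evening→Ito, Wed morning→Yilmaz, Wed afternoon→Ito, Wed evening→Ito+Costa, Thu morning→Yilmaz.
Loads: Yilmaz 4, Ito 4, Costa 2 — all ≤ 4.

4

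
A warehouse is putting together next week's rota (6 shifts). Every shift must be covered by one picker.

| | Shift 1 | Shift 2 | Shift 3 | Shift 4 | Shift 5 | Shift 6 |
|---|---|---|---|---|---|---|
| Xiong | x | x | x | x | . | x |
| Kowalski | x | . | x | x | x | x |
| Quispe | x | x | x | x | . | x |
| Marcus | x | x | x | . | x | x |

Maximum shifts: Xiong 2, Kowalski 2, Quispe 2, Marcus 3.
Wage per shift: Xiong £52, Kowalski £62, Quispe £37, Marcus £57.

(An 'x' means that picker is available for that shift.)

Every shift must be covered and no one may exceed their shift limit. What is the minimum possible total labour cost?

Picking the cheapest available picker for each shift independently would cost £242, but that ignores the shift limits.
An optimal schedule: Shift 1→Xiong, Shift 2→Quispe, Shift 3→Xiong, Shift 4→Quispe, Shift 5→Marcus, Shift 6→Marcus.
Total: 52 + 37 + 52 + 37 + 57 + 57 = £292.

£292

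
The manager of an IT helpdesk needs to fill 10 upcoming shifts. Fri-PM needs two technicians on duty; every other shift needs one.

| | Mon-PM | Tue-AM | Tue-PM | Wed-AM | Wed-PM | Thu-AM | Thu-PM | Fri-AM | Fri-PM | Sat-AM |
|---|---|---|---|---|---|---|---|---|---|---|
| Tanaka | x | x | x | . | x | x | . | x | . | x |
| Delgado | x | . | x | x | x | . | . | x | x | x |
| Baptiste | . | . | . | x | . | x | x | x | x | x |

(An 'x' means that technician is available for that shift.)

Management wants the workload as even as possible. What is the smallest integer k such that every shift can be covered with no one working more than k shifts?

With 3 technicians and 11 worker-slots to fill, someone must work at least ⌈11/3⌉ = 4 shifts, so k ≥ 4.
k = 4 works: Mon-PM→Tanaka, Tue-AM→Tanaka, Tue-PM→Tanaka, Wed-AM→Delgado, Wed-PM→Tanaka, Thu-AM→Baptiste, Thu-PM→Baptiste, Fri-AM→Delgado, Fri-PM→Delgado+Baptiste, Sat-AM→Delgado.
Loads: Tanaka 4, Delgado 4, Baptiste 3 — all ≤ 4.

4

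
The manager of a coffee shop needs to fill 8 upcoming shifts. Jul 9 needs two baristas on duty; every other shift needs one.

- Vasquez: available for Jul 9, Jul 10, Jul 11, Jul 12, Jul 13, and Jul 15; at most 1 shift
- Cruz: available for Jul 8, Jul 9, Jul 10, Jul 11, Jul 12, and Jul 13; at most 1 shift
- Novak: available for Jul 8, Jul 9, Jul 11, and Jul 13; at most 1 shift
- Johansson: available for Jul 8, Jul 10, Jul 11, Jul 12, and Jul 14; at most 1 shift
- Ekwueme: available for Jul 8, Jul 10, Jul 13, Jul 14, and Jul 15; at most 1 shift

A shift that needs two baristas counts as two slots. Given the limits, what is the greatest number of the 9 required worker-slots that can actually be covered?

5

Total capacity across all baristas is 1+1+1+1+1 = 5, and 9 slots are needed, so at most 5 can be filled.
An assignment achieving 5: Jul 8→Ekwueme, Jul 9→Cruz+Novak, Jul 14→Johansson, Jul 15→Vasquez.
Loads: Vasquez 1/1, Cruz 1/1, Novak 1/1, Johansson 1/1, Ekwueme 1/1.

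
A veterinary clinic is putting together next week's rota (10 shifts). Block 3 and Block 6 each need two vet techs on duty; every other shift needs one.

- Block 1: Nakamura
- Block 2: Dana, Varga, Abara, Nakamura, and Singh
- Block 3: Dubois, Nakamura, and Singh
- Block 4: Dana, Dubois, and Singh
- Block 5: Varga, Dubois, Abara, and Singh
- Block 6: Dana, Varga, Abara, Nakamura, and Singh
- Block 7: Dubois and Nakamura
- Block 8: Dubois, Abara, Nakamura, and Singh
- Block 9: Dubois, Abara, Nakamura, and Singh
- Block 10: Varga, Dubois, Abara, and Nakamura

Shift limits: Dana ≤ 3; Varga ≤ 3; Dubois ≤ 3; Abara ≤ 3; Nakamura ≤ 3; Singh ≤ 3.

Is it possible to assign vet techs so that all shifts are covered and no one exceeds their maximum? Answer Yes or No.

Yes

Block 1 can only be covered by Nakamura, so that assignment is forced.
One valid schedule: Block 1→Nakamura, Block 2→Dana, Block 3→Dubois+Nakamura, Block 4→Dana, Block 5→Varga, Block 6→Dana+Varga, Block 7→Dubois, Block 8→Dubois, Block 9→Abara, Block 10→Varga.
Loads: Dana 3/3, Varga 3/3, Dubois 3/3, Abara 1/3, Nakamura 2/3, Singh 0/3 — all within limits.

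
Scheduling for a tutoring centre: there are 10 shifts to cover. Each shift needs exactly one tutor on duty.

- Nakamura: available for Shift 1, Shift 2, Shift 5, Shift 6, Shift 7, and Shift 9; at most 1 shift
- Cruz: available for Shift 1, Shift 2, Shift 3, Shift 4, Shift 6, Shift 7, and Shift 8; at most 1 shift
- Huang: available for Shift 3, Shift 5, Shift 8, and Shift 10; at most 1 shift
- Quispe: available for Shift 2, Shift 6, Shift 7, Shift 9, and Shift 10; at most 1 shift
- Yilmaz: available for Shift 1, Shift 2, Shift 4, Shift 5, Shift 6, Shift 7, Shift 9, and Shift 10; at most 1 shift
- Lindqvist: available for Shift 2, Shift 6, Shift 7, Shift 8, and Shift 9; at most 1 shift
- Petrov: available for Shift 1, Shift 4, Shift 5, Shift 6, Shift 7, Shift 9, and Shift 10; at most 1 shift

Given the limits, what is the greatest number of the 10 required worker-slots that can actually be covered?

7

Total capacity across all tutors is 1+1+1+1+1+1+1 = 7, and 10 slots are needed, so at most 7 can be filled.
An assignment achieving 7: Shift 1→Nakamura, Shift 2→Lindqvist, Shift 3→Cruz, Shift 4→Yilmaz, Shift 5→Petrov, Shift 8→Huang, Shift 10→Quispe.
Loads: Nakamura 1/1, Cruz 1/1, Huang 1/1, Quispe 1/1, Yilmaz 1/1, Lindqvist 1/1, Petrov 1/1.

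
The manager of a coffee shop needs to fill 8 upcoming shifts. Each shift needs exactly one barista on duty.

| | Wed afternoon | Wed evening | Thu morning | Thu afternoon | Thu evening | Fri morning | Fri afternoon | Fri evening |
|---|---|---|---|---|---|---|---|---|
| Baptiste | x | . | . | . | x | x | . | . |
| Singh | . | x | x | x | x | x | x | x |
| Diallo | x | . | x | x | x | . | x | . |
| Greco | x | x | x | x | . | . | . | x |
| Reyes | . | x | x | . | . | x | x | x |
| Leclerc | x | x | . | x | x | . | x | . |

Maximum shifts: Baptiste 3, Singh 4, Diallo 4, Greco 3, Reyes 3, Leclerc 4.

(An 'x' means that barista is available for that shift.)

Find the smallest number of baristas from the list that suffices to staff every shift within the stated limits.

8 slots to fill and no one can take more than 4, so at least ⌈8/4⌉ = 2 baristas are needed.
Singh and Diallo alone can cover everything: Wed afternoon→Diallo, Wed evening→Singh, Thu morning→Singh, Thu afternoon→Diallo, Thu evening→Diallo, Fri morning→Singh, Fri afternoon→Diallo, Fri evening→Singh.

2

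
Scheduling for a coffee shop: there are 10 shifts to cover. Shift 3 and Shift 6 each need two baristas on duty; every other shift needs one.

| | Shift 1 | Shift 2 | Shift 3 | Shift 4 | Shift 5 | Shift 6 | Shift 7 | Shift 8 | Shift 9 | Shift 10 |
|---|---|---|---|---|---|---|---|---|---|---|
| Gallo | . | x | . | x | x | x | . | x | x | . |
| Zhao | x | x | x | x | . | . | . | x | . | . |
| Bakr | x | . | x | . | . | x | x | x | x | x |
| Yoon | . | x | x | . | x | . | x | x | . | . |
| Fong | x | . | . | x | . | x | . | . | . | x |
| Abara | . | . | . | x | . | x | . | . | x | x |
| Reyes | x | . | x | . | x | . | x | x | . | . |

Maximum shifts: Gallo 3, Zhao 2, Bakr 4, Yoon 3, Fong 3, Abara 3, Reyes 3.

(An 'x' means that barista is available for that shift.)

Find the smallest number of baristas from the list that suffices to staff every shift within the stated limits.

4

12 slots to fill and no one can take more than 4, so at least ⌈12/4⌉ = 3 baristas are needed.
Any 3 baristas together have capacity at most 4+3+3 = 10 < 12 slots, so 3 can never suffice.
Gallo, Zhao, Bakr, and Yoon alone can cover everything: Shift 1→Zhao, Shift 2→Yoon, Shift 3→Zhao+Yoon, Shift 4→Gallo, Shift 5→Gallo, Shift 6→Gallo+Bakr, Shift 7→Bakr, Shift 8→Yoon, Shift 9→Bakr, Shift 10→Bakr.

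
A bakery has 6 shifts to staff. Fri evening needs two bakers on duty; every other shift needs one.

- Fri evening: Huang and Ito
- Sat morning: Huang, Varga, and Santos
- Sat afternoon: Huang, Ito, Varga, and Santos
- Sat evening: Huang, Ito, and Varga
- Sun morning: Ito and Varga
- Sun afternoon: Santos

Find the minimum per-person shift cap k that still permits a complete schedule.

2

With 4 bakers and 7 worker-slots to fill, someone must work at least ⌈7/4⌉ = 2 shifts, so k ≥ 2.
k = 2 works: Fri evening→Huang+Ito, Sat morning→Huang, Sat afternoon→Varga, Sat evening→Varga, Sun morning→Ito, Sun afternoon→Santos.
Loads: Huang 2, Ito 2, Varga 2, Santos 1 — all ≤ 2.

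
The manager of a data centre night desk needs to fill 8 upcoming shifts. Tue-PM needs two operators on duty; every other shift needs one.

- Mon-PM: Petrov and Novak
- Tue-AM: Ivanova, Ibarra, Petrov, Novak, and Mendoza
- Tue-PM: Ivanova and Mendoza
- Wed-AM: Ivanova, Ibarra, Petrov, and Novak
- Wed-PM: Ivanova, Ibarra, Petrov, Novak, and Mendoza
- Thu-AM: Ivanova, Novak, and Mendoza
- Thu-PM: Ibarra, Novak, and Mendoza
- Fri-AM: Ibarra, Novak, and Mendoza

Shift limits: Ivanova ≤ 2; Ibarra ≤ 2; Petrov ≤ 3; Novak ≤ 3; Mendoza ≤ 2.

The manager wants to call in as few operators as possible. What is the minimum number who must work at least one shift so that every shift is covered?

4

9 slots to fill and no one can take more than 3, so at least ⌈9/3⌉ = 3 operators are needed.
Any 3 operators together have capacity at most 3+3+2 = 8 < 9 slots, so 3 can never suffice.
Ivanova, Ibarra, Petrov, and Mendoza alone can cover everything: Mon-PM→Petrov, Tue-AM→Petrov, Tue-PM→Ivanova+Mendoza, Wed-AM→Petrov, Wed-PM→Mendoza, Thu-AM→Ivanova, Thu-PM→Ibarra, Fri-AM→Ibarra.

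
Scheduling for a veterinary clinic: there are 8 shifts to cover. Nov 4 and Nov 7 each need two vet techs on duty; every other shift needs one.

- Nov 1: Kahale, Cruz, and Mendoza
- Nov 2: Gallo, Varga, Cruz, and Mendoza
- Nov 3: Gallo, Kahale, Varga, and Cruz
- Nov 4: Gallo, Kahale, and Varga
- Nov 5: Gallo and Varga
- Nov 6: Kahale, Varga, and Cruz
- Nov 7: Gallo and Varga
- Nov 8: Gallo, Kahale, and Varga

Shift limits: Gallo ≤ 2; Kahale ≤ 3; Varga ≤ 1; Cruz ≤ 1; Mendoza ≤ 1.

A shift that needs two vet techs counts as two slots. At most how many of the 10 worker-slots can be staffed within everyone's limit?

Total capacity across all vet techs is 2+3+1+1+1 = 8, and 10 slots are needed, so at most 8 can be filled.
An assignment achieving 8: Nov 1→Kahale, Nov 2→Mendoza, Nov 3→Cruz, Nov 4→Kahale, Nov 5→Gallo, Nov 6→Kahale, Nov 7→Gallo+Varga.
Loads: Gallo 2/2, Kahale 3/3, Varga 1/1, Cruz 1/1, Mendoza 1/1.

8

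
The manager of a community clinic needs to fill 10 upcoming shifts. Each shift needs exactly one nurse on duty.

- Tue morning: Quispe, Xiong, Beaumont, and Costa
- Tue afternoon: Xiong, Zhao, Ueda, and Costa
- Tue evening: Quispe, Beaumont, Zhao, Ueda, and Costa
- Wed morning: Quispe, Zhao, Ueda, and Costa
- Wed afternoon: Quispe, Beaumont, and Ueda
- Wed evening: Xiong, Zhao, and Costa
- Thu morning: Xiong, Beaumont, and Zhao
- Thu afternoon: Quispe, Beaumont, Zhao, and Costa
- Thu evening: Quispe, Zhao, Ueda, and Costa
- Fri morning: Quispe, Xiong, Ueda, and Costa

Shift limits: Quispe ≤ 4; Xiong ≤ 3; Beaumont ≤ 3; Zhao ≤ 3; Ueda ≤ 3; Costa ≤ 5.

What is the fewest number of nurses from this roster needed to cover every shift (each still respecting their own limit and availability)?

10 slots to fill and no one can take more than 5, so at least ⌈10/5⌉ = 2 nurses are needed.
Any 2 nurses together have capacity at most 5+4 = 9 < 10 slots, so 2 can never suffice.
Quispe, Xiong, and Beaumont alone can cover everything: Tue morning→Beaumont, Tue afternoon→Xiong, Tue evening→Quispe, Wed morning→Quispe, Wed afternoon→Quispe, Wed evening→Xiong, Thu morning→Beaumont, Thu afternoon→Beaumont, Thu evening→Quispe, Fri morning→Xiong.

3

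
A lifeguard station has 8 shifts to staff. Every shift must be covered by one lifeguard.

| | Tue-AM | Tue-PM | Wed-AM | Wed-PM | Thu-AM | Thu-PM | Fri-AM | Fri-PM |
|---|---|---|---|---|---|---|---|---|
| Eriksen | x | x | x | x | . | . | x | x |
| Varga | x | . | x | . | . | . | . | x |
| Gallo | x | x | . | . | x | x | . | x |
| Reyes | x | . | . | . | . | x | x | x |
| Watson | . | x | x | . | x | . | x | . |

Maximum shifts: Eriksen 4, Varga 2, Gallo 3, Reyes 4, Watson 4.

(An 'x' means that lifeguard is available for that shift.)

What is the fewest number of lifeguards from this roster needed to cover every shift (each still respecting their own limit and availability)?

3

8 slots to fill and no one can take more than 4, so at least ⌈8/4⌉ = 2 lifeguards are needed.
No set of 2 lifeguards can cover every shift (each such set leaves at least one shift with no one available or exceeds a cap).
Eriksen, Varga, and Gallo alone can cover everything: Tue-AM→Varga, Tue-PM→Eriksen, Wed-AM→Eriksen, Wed-PM→Eriksen, Thu-AM→Gallo, Thu-PM→Gallo, Fri-AM→Eriksen, Fri-PM→Varga.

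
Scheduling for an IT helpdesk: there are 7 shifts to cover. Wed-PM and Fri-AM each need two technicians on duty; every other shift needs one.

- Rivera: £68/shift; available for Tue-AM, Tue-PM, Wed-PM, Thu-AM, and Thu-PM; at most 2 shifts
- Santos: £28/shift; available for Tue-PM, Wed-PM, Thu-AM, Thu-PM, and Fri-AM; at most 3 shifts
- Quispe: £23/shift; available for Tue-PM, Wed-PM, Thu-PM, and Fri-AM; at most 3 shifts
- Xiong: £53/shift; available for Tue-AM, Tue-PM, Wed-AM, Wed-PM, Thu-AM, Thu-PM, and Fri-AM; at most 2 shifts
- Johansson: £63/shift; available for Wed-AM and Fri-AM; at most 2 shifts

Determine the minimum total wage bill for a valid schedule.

£322

Picking the cheapest available technician for each shift independently would cost £282, but that ignores the shift limits.
An optimal schedule: Tue-AM→Xiong, Tue-PM→Quispe, Wed-AM→Xiong, Wed-PM→Quispe+Santos, Thu-AM→Santos, Thu-PM→Quispe, Fri-AM→Santos+Johansson.
Total: 53 + 23 + 53 + 23 + 28 + 28 + 23 + 28 + 63 = £322.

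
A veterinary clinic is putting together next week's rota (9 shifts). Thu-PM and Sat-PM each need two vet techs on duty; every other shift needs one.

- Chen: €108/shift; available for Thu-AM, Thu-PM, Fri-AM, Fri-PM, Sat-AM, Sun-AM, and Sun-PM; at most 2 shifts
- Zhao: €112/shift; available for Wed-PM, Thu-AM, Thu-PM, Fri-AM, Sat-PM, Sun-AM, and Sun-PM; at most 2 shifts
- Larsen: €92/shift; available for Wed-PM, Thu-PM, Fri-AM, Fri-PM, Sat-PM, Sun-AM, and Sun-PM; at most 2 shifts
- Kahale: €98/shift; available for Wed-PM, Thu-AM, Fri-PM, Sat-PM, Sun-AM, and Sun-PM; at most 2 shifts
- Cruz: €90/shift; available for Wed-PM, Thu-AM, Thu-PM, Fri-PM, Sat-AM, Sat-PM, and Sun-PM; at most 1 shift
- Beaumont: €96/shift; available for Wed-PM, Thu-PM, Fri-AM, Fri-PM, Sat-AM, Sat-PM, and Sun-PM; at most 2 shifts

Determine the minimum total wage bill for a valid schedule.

€1102

Picking the cheapest available vet tech for each shift independently would cost €998, but that ignores the shift limits.
An optimal schedule: Wed-PM→Larsen, Thu-AM→Chen, Thu-PM→Cruz+Beaumont, Fri-AM→Zhao, Fri-PM→Larsen, Sat-AM→Chen, Sat-PM→Kahale+Beaumont, Sun-AM→Zhao, Sun-PM→Kahale.
Total: 92 + 108 + 90 + 96 + 112 + 92 + 108 + 98 + 96 + 112 + 98 = €1102.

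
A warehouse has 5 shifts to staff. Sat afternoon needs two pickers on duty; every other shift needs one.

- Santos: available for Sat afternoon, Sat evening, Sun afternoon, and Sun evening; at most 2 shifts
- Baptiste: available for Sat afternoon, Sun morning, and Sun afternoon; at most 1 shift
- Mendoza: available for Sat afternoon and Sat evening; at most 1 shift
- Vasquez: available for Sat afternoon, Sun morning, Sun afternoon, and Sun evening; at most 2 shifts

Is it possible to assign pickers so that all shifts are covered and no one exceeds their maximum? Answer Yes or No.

One valid schedule: Sat afternoon→Mendoza+Vasquez, Sat evening→Santos, Sun morning→Baptiste, Sun afternoon→Vasquez, Sun evening→Santos.
Loads: Santos 2/2, Baptiste 1/1, Mendoza 1/1, Vasquez 2/2 — all within limits.

Yes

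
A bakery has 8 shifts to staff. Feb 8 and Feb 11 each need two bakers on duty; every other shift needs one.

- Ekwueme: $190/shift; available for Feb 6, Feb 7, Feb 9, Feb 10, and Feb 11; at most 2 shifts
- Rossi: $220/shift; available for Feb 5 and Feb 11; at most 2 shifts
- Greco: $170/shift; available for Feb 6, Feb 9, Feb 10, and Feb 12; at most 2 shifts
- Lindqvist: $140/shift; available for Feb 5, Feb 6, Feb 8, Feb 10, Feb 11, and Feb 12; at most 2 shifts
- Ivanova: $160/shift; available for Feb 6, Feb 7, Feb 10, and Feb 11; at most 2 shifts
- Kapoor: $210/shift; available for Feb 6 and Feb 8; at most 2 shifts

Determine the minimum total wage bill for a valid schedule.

$1740

Feb 8 can only be covered by Lindqvist and Kapoor, so that assignment is forced.
Picking the cheapest available baker for each shift independently would cost $1540, but that ignores the shift limits.
An optimal schedule: Feb 5→Lindqvist, Feb 6→Kapoor, Feb 7→Ivanova, Feb 8→Lindqvist+Kapoor, Feb 9→Greco, Feb 10→Ekwueme, Feb 11→Ivanova+Ekwueme, Feb 12→Greco.
Total: 140 + 210 + 160 + 140 + 210 + 170 + 190 + 160 + 190 + 170 = $1740.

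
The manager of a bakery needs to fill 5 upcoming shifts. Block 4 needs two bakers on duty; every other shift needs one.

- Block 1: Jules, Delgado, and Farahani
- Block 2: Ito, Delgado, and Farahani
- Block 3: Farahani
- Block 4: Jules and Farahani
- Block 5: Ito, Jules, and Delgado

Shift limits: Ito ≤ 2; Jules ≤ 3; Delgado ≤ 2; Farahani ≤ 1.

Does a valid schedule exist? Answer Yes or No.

No

Total capacity is 8 and 6 slots are needed, so capacity alone doesn't rule it out.
Shifts {Block 3, Block 4} need 3 worker-slots in total, but the bakers available for any of those shifts (Jules and Farahani) can supply at most 2 among them. So no valid schedule exists.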